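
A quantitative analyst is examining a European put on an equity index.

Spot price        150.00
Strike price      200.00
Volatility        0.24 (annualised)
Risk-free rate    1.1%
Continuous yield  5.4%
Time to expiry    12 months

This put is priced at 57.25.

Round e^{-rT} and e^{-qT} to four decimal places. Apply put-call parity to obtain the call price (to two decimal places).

1.54

exp(−qT) = exp(−0.054·1) = 0.9474;  exp(−rT) = exp(−0.011·1) = 0.9891
Put-call parity: C − P = S·e^(−qT) − K·e^(−rT) = 150·0.9474 − 200·0.9891 = 142.1100 − 197.8200 = -55.7100
C = P + (C − P) = 57.25 + (-55.7100) = 1.5400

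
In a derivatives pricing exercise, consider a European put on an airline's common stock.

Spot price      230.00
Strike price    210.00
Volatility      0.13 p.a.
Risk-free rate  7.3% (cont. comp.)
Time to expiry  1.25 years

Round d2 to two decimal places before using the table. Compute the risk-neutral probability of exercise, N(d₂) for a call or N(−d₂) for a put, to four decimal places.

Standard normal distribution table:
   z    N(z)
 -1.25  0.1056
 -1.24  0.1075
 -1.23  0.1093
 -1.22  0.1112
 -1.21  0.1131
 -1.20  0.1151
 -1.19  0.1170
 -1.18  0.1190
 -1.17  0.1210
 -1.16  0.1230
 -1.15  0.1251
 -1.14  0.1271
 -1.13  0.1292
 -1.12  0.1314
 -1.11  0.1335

0.1190

σ√T = 0.13 × 1.1180 = 0.1453
d₁ = [ln(230/210) + (0.073 + ½·0.13²)·1.25] / (σ√T) = (0.0910 + 0.1018) / 0.1453 = 1.3264 → 1.33
d₂ = 1.3264 − 0.1453 = 1.1811 → 1.18
Risk-neutral Pr[S_T < K] = N(−d₂) = N(-1.18) = 0.1190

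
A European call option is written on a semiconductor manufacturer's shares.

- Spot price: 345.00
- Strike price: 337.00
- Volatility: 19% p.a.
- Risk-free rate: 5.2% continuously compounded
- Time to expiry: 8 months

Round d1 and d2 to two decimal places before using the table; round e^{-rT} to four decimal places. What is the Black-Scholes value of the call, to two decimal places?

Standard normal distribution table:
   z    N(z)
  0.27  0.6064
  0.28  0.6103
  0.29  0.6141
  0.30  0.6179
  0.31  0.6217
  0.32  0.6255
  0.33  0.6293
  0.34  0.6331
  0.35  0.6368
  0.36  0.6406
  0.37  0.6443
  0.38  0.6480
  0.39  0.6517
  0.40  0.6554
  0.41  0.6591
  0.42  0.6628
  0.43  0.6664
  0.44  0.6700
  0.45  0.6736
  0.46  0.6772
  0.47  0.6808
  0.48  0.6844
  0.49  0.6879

31.26

σ√T = 0.19·√0.6667 = 0.1551
ln(S/K) + (r + σ²/2)T = ln(345/337) + (0.052 + 0.19²/2)·0.6667 = 0.0235 + 0.0467 = 0.0702
d₁ = 0.0702 / 0.1551 = 0.4523 which rounds to 0.45
d₂ = d₁ − σ√T = 0.4523 − 0.1551 = 0.2971 which rounds to 0.30
exp(−rT) = exp(−0.052·0.6667) = 0.9659
N(d₁) = N(0.45) = 0.6736;  N(d₂) = N(0.30) = 0.6179
C = 345·0.6736 − 337·0.9659·0.6179 = 232.3920 − 201.1316 = 31.2604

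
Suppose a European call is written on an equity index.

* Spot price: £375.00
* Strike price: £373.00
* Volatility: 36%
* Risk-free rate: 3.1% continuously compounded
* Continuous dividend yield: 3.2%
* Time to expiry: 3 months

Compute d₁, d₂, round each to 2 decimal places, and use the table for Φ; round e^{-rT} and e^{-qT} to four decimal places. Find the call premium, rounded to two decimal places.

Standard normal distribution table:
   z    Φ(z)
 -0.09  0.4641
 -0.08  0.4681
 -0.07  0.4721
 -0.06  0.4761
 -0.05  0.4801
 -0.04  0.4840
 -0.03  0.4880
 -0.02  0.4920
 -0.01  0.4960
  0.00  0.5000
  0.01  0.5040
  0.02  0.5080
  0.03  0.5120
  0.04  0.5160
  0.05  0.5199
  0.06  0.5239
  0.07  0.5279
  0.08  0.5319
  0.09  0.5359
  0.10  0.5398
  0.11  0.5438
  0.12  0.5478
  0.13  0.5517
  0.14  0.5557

£27.56

T = 0.25;  σ√T = 0.1800
d₁ = [ln(375/373) + (0.031 − 0.032 + ½·0.36²)·0.25] / (σ√T) = (0.0053 + 0.0159) / 0.1800 = 0.1183 which rounds to 0.12
d₂ = 0.1183 − 0.1800 = -0.0617 which rounds to -0.06
e^(−qT) = e^(−0.032·0.25) = 0.9920;  e^(−rT) = e^(−0.031·0.25) = 0.9923
N(d₁) = N(0.12) = 0.5478;  N(d₂) = N(-0.06) = 0.4761
C = 375·0.9920·0.5478 − 373·0.9923·0.4761 = 203.7816 − 176.2179 = 27.5637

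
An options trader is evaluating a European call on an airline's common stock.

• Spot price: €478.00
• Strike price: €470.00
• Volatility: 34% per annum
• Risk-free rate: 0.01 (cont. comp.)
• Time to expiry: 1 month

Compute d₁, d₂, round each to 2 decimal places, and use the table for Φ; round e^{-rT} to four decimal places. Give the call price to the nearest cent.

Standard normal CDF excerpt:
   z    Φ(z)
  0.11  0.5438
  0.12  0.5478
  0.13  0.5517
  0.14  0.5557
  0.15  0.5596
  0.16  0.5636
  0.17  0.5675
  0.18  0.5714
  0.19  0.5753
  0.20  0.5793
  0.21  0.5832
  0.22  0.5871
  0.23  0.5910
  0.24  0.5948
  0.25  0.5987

T = 0.08333;  σ√T = 0.0981
d₁ = [ln(478/470) + (0.01 + ½·0.34²)·0.08333] / (σ√T) = (0.0169 + 0.0057) / 0.0981 = 0.2295 ≈ 0.23
d₂ = 0.2295 − 0.0981 = 0.1314 ≈ 0.13
e^(−rT) = e^(−0.01·0.08333) = 0.9992
C = 478·N(0.23) − 470·0.9992·N(0.13) = 478·0.5910 − 470·0.9992·0.5517 = 282.4980 − 259.0916 = 23.4064

€23.41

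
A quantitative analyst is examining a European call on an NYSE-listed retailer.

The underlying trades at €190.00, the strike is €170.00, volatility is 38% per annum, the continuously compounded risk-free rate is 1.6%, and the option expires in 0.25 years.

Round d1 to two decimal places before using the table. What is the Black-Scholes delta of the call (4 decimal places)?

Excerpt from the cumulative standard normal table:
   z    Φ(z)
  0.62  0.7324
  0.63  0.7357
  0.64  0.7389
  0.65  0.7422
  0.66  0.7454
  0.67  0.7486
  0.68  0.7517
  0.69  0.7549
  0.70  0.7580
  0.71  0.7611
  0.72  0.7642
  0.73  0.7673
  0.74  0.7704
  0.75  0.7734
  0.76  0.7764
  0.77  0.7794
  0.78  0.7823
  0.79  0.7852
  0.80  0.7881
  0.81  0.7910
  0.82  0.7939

σ√T = 0.38 × 0.5000 = 0.1900
d₁ = [ln(190/170) + (0.016 + 0.38²/2)·0.25] / 0.1900 = [0.1112 + 0.0221] / 0.1900 = 0.7015 → 0.70
N(d₁) = N(0.70) = 0.7580
Δ_call = N(d₁) = 0.7580

0.7580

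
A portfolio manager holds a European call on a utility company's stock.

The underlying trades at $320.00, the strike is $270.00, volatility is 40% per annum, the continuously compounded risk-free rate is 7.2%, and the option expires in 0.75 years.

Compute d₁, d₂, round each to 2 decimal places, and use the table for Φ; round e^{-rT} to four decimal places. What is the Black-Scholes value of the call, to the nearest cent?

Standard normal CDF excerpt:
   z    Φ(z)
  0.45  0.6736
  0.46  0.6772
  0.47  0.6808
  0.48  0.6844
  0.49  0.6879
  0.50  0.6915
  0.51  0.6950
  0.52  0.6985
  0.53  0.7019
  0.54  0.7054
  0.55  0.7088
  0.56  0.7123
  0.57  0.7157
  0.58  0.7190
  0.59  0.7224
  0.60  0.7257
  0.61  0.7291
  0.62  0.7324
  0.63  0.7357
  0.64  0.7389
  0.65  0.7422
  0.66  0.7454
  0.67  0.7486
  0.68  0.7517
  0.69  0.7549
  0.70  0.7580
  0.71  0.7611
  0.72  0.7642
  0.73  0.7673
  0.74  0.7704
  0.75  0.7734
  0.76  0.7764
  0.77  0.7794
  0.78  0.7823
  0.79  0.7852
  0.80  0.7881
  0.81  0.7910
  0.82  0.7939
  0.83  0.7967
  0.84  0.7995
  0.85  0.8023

σ√T = 0.4 × 0.8660 = 0.3464
d₁ = [ln(320/270) + (0.072 + 0.4²/2)·0.75] / 0.3464 = [0.1699 + 0.1140] / 0.3464 = 0.8195 → 0.82
d₂ = d₁ − σ√T = 0.8195 − 0.3464 = 0.4731 → 0.47
exp(−rT) = exp(−0.072·0.75) = 0.9474
N(d₁) = N(0.82) = 0.7939;  N(d₂) = N(0.47) = 0.6808
C = 320·0.7939 − 270·0.9474·0.6808 = 254.0480 − 174.1473 = 79.9007

$79.90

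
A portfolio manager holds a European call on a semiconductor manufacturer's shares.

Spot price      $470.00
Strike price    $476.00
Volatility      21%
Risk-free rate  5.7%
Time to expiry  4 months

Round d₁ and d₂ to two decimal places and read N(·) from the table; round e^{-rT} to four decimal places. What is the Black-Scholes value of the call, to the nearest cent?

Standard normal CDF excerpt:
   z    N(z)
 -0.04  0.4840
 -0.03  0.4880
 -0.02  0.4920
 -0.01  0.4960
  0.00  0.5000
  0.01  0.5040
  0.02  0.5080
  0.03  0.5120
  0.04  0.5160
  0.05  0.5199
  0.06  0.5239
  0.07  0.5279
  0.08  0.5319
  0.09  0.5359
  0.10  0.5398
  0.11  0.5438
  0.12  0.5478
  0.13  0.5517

$23.93

σ√T = 0.21 × 0.5774 = 0.1212
d₁ = [ln(470/476) + (0.057 + 0.21²/2)·0.3333] / 0.1212 = [-0.0127 + 0.0263] / 0.1212 = 0.1127 which rounds to 0.11
d₂ = d₁ − σ√T = 0.1127 − 0.1212 = -0.0085 which rounds to -0.01
exp(−rT) = exp(−0.057·0.3333) = 0.9812
N(d₁) = N(0.11) = 0.5438;  N(d₂) = N(-0.01) = 0.4960
C = 470·0.5438 − 476·0.9812·0.4960 = 255.5860 − 231.6574 = 23.9286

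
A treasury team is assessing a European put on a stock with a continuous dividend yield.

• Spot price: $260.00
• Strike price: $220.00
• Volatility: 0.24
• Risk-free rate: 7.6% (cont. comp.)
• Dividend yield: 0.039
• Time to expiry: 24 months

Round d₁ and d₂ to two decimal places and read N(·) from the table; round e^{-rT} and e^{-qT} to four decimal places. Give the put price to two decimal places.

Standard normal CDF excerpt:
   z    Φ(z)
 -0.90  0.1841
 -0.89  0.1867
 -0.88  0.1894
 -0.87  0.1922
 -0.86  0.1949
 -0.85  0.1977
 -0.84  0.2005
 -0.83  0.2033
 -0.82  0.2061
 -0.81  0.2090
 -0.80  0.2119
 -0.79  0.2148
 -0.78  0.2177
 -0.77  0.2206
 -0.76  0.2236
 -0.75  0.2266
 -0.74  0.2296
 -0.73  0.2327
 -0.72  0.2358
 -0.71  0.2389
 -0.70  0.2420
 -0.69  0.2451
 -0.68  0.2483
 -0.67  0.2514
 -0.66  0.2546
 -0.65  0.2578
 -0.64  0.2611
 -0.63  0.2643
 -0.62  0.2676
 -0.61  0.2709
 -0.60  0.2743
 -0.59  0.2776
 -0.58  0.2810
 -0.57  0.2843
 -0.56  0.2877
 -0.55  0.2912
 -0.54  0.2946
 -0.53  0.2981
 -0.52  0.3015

σ√T = 0.24 × 1.4142 = 0.3394
d₁ = [ln(260/220) + (0.076 − 0.039 + ½·0.24²)·2] / (σ√T) = (0.1671 + 0.1316) / 0.3394 = 0.8799 → 0.88
d₂ = 0.8799 − 0.3394 = 0.5405 → 0.54
exp(−qT) = exp(−0.039·2) = 0.9250;  exp(−rT) = exp(−0.076·2) = 0.8590
N(−d₂) = N(-0.54) = 0.2946;  N(−d₁) = N(-0.88) = 0.1894
P = 220·0.8590·0.2946 − 260·0.9250·0.1894 = 55.6735 − 45.5507 = 10.1228

$10.12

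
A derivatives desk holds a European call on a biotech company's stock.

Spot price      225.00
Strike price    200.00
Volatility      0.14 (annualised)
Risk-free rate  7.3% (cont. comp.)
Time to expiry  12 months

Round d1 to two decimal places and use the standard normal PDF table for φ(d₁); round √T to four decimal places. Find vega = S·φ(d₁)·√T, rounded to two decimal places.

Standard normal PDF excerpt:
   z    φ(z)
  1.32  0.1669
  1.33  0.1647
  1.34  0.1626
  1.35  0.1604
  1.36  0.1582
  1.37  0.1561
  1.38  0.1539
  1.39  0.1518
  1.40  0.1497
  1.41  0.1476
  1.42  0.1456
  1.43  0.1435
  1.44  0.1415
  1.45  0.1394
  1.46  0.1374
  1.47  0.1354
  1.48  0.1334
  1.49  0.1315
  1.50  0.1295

32.29

T = 1;  σ√T = 0.1400
d₁ = [ln(225/200) + (0.073 + 0.14²/2)·1] / 0.1400 = [0.1178 + 0.0828] / 0.1400 = 1.4327 ≈ 1.43
√T = √1 = 1.0000
φ(d₁) = φ(1.43) = 0.1435
vega = S·φ(d₁)·√T = 225·0.1435·1.0000 = 32.2875
(Call and put vega coincide under Black-Scholes.)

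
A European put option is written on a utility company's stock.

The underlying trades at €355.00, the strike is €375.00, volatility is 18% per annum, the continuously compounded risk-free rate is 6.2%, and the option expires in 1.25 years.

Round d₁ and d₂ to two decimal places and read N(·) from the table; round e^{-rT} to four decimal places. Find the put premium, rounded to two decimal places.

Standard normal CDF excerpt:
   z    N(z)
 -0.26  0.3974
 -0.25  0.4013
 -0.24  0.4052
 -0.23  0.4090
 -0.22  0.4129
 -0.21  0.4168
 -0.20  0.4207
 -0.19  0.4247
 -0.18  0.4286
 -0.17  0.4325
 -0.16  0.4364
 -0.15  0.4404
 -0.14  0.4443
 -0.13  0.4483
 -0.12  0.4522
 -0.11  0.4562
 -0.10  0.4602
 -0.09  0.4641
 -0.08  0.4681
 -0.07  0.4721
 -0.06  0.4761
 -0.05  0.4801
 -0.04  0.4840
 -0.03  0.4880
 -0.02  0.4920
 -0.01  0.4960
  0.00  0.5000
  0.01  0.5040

€24.16

σ√T = 0.18·√1.25 = 0.2012
d₁ = [ln(355/375) + (0.062 + 0.18²/2)·1.25] / 0.2012 = [-0.0548 + 0.0977] / 0.2012 = 0.2134 → 0.21
d₂ = d₁ − σ√T = 0.2134 − 0.2012 = 0.0121 → 0.01
exp(−rT) = exp(−0.062·1.25) = 0.9254
N(−d₂) = N(-0.01) = 0.4960;  N(−d₁) = N(-0.21) = 0.4168
P = 375·0.9254·0.4960 − 355·0.4168 = 172.1244 − 147.9640 = 24.1604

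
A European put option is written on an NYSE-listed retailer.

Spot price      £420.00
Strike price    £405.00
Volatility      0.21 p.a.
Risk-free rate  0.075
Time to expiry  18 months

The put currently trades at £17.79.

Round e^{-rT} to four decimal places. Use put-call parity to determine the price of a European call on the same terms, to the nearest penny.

£75.88

exp(−rT) = exp(−0.075·1.5) = 0.8936
Put-call parity: C − P = S − K·e^(−rT) = 420 − 405·0.8936 = 420 − 361.9080 = 58.0920
C = P + (C − P) = 17.79 + (58.0920) = 75.8820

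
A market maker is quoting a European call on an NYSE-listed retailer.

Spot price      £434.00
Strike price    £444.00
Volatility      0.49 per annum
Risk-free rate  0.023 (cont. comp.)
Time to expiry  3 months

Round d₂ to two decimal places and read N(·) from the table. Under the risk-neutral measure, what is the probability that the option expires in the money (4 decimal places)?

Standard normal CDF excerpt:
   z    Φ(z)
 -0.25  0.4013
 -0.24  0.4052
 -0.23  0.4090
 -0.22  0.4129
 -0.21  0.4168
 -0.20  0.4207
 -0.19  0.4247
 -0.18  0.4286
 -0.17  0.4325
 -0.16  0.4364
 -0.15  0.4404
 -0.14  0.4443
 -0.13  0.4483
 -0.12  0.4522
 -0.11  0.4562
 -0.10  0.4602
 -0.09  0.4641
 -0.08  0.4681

σ√T = 0.49·√0.25 = 0.2450
ln(S/K) + (r + σ²/2)T = ln(434/444) + (0.023 + 0.49²/2)·0.25 = -0.0228 + 0.0358 = 0.0130
d₁ = 0.0130 / 0.2450 = 0.0530 which rounds to 0.05
d₂ = d₁ − σ√T = 0.0530 − 0.2450 = -0.1920 which rounds to -0.19
Risk-neutral Pr[S_T > K] = N(d₂) = N(-0.19) = 0.4247

0.4247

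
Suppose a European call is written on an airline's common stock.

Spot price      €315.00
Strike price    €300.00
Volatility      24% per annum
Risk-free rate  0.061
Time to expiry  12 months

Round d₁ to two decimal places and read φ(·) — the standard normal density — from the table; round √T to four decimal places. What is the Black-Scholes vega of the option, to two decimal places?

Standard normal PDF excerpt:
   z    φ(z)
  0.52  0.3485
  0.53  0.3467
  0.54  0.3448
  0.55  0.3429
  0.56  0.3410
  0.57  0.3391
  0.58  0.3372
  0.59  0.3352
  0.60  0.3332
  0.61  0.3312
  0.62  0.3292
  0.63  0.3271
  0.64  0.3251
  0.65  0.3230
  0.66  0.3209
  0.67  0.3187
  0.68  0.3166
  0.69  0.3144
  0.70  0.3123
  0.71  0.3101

106.22

σ√T = 0.24·√1 = 0.2400
d₁ = [ln(315/300) + (0.061 + ½·0.24²)·1] / (σ√T) = (0.0488 + 0.0898) / 0.2400 = 0.5775 which rounds to 0.58
√T = √1 = 1.0000
φ(d₁) = φ(0.58) = 0.3372
vega = S·φ(d₁)·√T = 315·0.3372·1.0000 = 106.2180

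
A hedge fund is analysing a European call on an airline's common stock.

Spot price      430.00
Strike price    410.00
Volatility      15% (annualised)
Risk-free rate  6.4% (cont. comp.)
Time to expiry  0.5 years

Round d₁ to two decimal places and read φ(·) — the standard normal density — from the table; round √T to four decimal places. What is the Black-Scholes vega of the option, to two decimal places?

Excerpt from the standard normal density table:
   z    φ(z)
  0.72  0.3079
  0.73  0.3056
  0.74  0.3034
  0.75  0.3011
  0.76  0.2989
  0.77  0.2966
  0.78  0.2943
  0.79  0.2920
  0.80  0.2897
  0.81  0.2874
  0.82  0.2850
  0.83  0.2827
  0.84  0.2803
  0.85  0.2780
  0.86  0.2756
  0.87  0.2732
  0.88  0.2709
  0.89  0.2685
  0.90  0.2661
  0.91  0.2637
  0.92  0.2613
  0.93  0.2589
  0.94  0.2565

T = 0.5;  σ√T = 0.1061
ln(S/K) + (r + σ²/2)T = ln(430/410) + (0.064 + 0.15²/2)·0.5 = 0.0476 + 0.0376 = 0.0853
d₁ = 0.0853 / 0.1061 = 0.8038 ≈ 0.80
√T = √0.5 = 0.7071
φ(d₁) = φ(0.80) = 0.2897
vega = S·φ(d₁)·√T = 430·0.2897·0.7071 = 88.0842
(The put has the same vega.)

88.08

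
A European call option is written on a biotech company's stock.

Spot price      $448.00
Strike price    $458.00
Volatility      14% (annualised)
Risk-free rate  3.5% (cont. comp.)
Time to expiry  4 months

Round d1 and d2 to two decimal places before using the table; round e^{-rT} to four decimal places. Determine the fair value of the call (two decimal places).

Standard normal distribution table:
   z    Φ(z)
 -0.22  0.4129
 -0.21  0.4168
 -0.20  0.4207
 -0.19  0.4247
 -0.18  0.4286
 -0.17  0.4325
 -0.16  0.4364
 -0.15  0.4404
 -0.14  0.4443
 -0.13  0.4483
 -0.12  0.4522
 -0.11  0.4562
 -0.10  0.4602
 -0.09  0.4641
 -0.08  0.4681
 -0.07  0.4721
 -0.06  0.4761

T = 0.3333;  σ√T = 0.0808
d₁ = [ln(448/458) + (0.035 + 0.14²/2)·0.3333] / 0.0808 = [-0.0221 + 0.0149] / 0.0808 = -0.0884 which rounds to -0.09
d₂ = d₁ − σ√T = -0.0884 − 0.0808 = -0.1692 which rounds to -0.17
exp(−rT) = exp(−0.035·0.3333) = 0.9884
C = 448·N(-0.09) − 458·0.9884·N(-0.17) = 448·0.4641 − 458·0.9884·0.4325 = 207.9168 − 195.7872 = 12.1296

$12.13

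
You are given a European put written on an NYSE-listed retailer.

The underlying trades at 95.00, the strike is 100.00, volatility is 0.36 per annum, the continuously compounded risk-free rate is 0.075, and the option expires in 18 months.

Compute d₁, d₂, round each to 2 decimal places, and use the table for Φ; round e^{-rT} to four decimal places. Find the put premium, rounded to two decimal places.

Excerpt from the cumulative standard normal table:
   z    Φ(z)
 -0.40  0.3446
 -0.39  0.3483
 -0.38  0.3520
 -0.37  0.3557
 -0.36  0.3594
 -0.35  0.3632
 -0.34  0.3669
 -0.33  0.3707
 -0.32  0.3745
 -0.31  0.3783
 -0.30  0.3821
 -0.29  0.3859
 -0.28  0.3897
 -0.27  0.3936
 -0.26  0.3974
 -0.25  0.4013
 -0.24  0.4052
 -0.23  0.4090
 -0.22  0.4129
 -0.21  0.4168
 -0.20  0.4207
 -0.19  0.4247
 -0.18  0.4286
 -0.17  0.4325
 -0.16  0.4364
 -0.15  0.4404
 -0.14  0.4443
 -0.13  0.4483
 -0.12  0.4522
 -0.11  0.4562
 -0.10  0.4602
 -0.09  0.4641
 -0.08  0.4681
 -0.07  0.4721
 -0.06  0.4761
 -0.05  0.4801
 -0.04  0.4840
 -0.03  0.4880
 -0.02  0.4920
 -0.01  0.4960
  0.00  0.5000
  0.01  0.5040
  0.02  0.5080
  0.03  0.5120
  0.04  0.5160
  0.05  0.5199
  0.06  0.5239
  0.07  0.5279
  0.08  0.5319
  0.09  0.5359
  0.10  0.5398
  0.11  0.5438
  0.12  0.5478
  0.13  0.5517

σ√T = 0.36·√1.5 = 0.4409
d₁ = [ln(95/100) + (0.075 + 0.36²/2)·1.5] / 0.4409 = [-0.0513 + 0.2097] / 0.4409 = 0.3593 which rounds to 0.36
d₂ = d₁ − σ√T = 0.3593 − 0.4409 = -0.0816 which rounds to -0.08
exp(−rT) = exp(−0.075·1.5) = 0.8936
N(−d₂) = N(0.08) = 0.5319;  N(−d₁) = N(-0.36) = 0.3594
P = 100·0.8936·0.5319 − 95·0.3594 = 47.5306 − 34.1430 = 13.3876

13.39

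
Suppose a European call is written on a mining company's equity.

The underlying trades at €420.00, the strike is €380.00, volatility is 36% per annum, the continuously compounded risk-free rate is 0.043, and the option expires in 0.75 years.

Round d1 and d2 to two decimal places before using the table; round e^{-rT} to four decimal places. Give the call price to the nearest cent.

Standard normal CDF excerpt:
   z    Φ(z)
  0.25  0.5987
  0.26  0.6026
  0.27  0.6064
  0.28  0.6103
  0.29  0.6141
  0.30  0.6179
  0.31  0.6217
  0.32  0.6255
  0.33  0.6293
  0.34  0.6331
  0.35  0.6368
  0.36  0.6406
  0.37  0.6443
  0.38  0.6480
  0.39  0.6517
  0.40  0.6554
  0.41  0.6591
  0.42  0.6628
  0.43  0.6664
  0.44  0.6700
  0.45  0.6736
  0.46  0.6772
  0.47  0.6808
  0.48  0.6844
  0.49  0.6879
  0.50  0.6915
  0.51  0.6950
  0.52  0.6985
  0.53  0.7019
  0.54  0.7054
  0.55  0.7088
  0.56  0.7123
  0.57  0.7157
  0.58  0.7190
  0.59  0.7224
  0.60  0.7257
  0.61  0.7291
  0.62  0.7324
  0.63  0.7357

€78.85

σ√T = 0.36 × 0.8660 = 0.3118
d₁ = [ln(420/380) + (0.043 + ½·0.36²)·0.75] / (σ√T) = (0.1001 + 0.0808) / 0.3118 = 0.5803 ≈ 0.58
d₂ = 0.5803 − 0.3118 = 0.2686 ≈ 0.27
e^(−rT) = e^(−0.043·0.75) = 0.9683
N(d₁) = N(0.58) = 0.7190;  N(d₂) = N(0.27) = 0.6064
C = 420·0.7190 − 380·0.9683·0.6064 = 301.9800 − 223.1273 = 78.8527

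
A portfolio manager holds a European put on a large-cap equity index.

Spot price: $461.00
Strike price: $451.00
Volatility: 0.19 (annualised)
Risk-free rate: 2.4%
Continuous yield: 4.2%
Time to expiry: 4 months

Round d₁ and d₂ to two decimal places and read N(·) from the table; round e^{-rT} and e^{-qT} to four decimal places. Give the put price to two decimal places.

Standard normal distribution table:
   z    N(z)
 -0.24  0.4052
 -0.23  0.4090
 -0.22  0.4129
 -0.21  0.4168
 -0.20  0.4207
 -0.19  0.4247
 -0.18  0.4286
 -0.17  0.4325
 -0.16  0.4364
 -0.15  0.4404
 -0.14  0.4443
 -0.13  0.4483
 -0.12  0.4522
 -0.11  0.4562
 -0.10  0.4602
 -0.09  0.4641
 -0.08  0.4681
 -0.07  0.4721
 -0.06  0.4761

T = 0.3333;  σ√T = 0.1097
d₁ = [ln(461/451) + (0.024 − 0.042 + ½·0.19²)·0.3333] / (σ√T) = (0.0219 + 0.0000) / 0.1097 = 0.2001 ⇒ 0.20
d₂ = 0.2001 − 0.1097 = 0.0904 ⇒ 0.09
e^(−qT) = e^(−0.042·0.3333) = 0.9861;  e^(−rT) = e^(−0.024·0.3333) = 0.9920
N(−d₂) = N(-0.09) = 0.4641;  N(−d₁) = N(-0.20) = 0.4207
P = 451·0.9920·0.4641 − 461·0.9861·0.4207 = 207.6346 − 191.2469 = 16.3877

$16.39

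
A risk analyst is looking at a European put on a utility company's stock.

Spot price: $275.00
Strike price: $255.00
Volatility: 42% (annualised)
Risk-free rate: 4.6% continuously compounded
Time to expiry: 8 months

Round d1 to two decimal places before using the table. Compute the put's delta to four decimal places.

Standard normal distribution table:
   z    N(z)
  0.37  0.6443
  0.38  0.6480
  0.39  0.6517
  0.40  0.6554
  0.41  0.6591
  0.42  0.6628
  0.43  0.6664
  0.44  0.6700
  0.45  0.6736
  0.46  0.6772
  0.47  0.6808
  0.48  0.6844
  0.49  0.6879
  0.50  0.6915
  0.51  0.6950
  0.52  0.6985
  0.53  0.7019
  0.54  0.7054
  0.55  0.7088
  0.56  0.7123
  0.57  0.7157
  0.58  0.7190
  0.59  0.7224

σ√T = 0.42·√0.6667 = 0.3429
d₁ = [ln(275/255) + (0.046 + ½·0.42²)·0.6667] / (σ√T) = (0.0755 + 0.0895) / 0.3429 = 0.4811 → 0.48
N(d₁) = N(0.48) = 0.6844
Δ_put = N(d₁) − 1 = 0.6844 − 1 = -0.3156

-0.3156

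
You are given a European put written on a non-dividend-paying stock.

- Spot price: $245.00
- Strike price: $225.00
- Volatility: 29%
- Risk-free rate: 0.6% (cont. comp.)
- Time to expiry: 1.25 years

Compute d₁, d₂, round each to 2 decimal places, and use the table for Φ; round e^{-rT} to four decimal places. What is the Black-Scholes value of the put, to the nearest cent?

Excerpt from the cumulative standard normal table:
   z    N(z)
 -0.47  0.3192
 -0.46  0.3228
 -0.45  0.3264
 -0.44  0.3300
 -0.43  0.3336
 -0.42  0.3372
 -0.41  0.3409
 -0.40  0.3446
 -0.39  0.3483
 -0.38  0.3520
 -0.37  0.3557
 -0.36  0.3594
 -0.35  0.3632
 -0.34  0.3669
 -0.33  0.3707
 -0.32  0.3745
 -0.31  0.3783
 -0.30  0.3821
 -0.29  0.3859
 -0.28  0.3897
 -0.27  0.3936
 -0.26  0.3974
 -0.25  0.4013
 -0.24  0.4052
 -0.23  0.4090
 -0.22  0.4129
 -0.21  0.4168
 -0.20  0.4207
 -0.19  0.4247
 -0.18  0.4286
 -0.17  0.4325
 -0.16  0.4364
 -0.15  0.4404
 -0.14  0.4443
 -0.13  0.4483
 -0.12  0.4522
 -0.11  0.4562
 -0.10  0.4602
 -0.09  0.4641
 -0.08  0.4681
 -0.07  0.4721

σ√T = 0.29·√1.25 = 0.3242
d₁ = [ln(245/225) + (0.006 + 0.29²/2)·1.25] / 0.3242 = [0.0852 + 0.0601] / 0.3242 = 0.4479 ⇒ 0.45
d₂ = d₁ − σ√T = 0.4479 − 0.3242 = 0.1237 ⇒ 0.12
e^(−rT) = e^(−0.006·1.25) = 0.9925
N(−d₂) = N(-0.12) = 0.4522;  N(−d₁) = N(-0.45) = 0.3264
P = 225·0.9925·0.4522 − 245·0.3264 = 100.9819 − 79.9680 = 21.0139

$21.01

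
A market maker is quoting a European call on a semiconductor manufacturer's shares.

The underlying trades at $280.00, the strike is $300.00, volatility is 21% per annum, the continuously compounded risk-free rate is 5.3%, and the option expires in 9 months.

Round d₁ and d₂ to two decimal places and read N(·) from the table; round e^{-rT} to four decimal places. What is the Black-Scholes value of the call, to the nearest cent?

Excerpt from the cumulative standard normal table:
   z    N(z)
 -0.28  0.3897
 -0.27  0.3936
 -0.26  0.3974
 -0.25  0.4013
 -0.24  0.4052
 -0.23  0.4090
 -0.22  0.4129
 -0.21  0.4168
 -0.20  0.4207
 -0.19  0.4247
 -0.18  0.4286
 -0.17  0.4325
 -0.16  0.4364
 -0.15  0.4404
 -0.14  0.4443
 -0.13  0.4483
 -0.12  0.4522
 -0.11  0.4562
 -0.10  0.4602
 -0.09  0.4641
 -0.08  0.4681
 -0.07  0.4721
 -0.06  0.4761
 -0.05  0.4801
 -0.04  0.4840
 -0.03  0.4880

$16.49

σ√T = 0.21 × 0.8660 = 0.1819
d₁ = [ln(280/300) + (0.053 + 0.21²/2)·0.75] / 0.1819 = [-0.0690 + 0.0563] / 0.1819 = -0.0699 ⇒ -0.07
d₂ = d₁ − σ√T = -0.0699 − 0.1819 = -0.2517 ⇒ -0.25
exp(−rT) = exp(−0.053·0.75) = 0.9610
N(d₁) = N(-0.07) = 0.4721;  N(d₂) = N(-0.25) = 0.4013
C = 280·0.4721 − 300·0.9610·0.4013 = 132.1880 − 115.6948 = 16.4932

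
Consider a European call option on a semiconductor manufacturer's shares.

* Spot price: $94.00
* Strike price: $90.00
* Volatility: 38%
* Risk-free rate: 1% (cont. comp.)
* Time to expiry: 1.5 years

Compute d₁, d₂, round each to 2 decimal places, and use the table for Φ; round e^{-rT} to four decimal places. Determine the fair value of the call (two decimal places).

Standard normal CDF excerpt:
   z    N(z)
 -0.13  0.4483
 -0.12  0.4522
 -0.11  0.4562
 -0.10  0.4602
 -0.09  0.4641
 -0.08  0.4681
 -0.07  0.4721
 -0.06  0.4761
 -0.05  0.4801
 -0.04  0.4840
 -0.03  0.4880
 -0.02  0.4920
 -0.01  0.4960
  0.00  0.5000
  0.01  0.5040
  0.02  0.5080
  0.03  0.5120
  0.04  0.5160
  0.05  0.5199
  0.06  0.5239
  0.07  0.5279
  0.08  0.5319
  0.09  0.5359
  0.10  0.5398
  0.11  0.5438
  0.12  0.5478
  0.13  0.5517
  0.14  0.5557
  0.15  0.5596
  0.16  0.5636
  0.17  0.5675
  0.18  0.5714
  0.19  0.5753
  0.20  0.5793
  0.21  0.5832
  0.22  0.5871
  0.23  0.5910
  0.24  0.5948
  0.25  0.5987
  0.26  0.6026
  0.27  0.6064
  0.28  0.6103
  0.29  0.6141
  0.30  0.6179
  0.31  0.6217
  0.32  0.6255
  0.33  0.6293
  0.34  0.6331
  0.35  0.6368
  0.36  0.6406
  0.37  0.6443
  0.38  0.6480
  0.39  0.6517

$19.77

σ√T = 0.38·√1.5 = 0.4654
d₁ = [ln(94/90) + (0.01 + ½·0.38²)·1.5] / (σ√T) = (0.0435 + 0.1233) / 0.4654 = 0.3584 ≈ 0.36
d₂ = 0.3584 − 0.4654 = -0.1070 ≈ -0.11
exp(−rT) = exp(−0.01·1.5) = 0.9851
N(d₁) = N(0.36) = 0.6406;  N(d₂) = N(-0.11) = 0.4562
C = 94·0.6406 − 90·0.9851·0.4562 = 60.2164 − 40.4462 = 19.7702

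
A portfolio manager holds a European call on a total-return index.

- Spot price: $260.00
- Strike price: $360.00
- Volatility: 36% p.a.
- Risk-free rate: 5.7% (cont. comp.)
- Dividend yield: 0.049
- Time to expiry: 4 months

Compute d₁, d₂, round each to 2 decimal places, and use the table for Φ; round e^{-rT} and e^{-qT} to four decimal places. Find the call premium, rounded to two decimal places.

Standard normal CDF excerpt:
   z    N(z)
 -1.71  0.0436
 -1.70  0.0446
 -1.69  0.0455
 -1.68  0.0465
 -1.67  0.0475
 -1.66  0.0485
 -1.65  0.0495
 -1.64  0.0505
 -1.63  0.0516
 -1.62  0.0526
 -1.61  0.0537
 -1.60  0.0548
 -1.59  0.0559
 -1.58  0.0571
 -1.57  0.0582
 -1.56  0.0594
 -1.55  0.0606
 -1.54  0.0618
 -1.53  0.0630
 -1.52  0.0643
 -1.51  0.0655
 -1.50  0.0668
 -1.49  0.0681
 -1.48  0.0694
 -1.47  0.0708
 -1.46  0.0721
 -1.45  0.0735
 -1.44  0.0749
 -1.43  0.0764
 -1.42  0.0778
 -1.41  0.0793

$1.67

σ√T = 0.36 × 0.5774 = 0.2078
ln(S/K) + (r − q + σ²/2)T = ln(260/360) + (0.057 − 0.049 + 0.36²/2)·0.3333 = -0.3254 + 0.0243 = -0.3012
d₁ = -0.3012 / 0.2078 = -1.4489 ⇒ -1.45
d₂ = d₁ − σ√T = -1.4489 − 0.2078 = -1.6568 ⇒ -1.66
exp(−qT) = exp(−0.049·0.3333) = 0.9838;  exp(−rT) = exp(−0.057·0.3333) = 0.9812
C = 260·0.9838·N(-1.45) − 360·0.9812·N(-1.66) = 260·0.9838·0.0735 − 360·0.9812·0.0485 = 18.8004 − 17.1318 = 1.6687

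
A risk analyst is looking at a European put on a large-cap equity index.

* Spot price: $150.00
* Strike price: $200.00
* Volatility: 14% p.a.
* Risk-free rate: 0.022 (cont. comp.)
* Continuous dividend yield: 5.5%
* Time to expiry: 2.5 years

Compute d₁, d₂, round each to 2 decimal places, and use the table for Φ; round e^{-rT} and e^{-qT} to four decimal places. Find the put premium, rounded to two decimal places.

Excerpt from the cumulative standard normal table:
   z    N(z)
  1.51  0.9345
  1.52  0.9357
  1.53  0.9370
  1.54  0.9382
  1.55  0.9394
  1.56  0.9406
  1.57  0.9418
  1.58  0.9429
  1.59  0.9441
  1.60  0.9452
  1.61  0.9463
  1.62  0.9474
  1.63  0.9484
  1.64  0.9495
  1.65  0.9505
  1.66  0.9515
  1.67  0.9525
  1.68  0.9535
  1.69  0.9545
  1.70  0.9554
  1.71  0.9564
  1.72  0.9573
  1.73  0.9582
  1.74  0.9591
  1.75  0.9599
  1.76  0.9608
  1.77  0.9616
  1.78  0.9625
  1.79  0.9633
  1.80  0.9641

$59.24

σ√T = 0.14 × 1.5811 = 0.2214
d₁ = [ln(150/200) + (0.022 − 0.055 + ½·0.14²)·2.5] / (σ√T) = (-0.2877 − 0.0580) / 0.2214 = -1.5616 → -1.56
d₂ = -1.5616 − 0.2214 = -1.7830 → -1.78
e^(−qT) = e^(−0.055·2.5) = 0.8715;  e^(−rT) = e^(−0.022·2.5) = 0.9465
N(−d₂) = N(1.78) = 0.9625;  N(−d₁) = N(1.56) = 0.9406
P = 200·0.9465·0.9625 − 150·0.8715·0.9406 = 182.2013 − 122.9599 = 59.2413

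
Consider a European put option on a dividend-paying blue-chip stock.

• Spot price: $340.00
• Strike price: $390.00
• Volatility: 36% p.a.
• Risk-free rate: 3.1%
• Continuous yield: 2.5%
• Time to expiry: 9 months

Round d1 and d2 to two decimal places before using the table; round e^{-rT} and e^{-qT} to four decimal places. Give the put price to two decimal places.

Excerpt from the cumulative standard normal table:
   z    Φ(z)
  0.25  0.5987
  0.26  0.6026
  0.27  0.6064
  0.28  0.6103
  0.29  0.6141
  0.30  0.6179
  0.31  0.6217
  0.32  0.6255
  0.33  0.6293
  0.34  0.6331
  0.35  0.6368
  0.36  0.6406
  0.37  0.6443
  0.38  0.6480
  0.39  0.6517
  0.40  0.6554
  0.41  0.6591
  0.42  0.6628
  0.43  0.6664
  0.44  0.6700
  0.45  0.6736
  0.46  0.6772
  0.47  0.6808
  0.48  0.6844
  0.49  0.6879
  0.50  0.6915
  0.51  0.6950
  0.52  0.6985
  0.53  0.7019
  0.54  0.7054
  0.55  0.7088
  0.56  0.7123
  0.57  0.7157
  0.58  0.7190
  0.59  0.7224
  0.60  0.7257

T = 0.75;  σ√T = 0.3118
d₁ = [ln(340/390) + (0.031 − 0.025 + 0.36²/2)·0.75] / 0.3118 = [-0.1372 + 0.0531] / 0.3118 = -0.2698 → -0.27
d₂ = d₁ − σ√T = -0.2698 − 0.3118 = -0.5815 → -0.58
exp(−qT) = exp(−0.025·0.75) = 0.9814;  exp(−rT) = exp(−0.031·0.75) = 0.9770
N(−d₂) = N(0.58) = 0.7190;  N(−d₁) = N(0.27) = 0.6064
P = 390·0.9770·0.7190 − 340·0.9814·0.6064 = 273.9606 − 202.3411 = 71.6194

$71.62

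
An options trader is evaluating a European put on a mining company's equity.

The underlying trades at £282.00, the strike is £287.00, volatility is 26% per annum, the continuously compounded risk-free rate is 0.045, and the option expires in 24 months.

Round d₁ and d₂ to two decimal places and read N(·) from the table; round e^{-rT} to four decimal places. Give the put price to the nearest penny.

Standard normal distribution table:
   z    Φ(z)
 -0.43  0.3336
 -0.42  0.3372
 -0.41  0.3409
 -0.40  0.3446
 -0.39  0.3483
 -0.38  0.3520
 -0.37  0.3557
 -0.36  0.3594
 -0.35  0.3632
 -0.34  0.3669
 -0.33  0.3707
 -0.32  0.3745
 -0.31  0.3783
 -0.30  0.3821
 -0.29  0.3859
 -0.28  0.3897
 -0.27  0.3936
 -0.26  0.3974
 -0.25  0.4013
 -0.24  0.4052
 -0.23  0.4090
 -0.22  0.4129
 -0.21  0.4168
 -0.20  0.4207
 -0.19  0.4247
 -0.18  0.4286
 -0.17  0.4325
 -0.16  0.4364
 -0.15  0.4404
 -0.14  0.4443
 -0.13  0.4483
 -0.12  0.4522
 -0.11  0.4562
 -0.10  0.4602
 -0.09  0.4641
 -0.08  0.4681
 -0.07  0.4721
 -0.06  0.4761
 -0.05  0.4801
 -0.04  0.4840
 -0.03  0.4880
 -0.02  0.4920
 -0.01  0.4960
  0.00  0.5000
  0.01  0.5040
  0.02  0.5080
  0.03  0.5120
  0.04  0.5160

£30.83

σ√T = 0.26·√2 = 0.3677
d₁ = [ln(282/287) + (0.045 + ½·0.26²)·2] / (σ√T) = (-0.0176 + 0.1576) / 0.3677 = 0.3808 → 0.38
d₂ = 0.3808 − 0.3677 = 0.0131 → 0.01
exp(−rT) = exp(−0.045·2) = 0.9139
N(−d₂) = N(-0.01) = 0.4960;  N(−d₁) = N(-0.38) = 0.3520
P = 287·0.9139·0.4960 − 282·0.3520 = 130.0955 − 99.2640 = 30.8315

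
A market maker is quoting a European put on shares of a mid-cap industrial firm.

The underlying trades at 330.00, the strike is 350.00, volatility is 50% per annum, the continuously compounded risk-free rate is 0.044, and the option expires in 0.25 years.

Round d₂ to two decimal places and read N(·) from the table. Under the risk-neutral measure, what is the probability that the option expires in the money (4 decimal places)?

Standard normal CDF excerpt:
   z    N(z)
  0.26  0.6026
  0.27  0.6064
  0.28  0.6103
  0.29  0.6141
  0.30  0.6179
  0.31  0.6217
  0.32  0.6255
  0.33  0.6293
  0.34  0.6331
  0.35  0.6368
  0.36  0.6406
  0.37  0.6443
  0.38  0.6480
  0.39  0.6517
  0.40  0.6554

σ√T = 0.5·√0.25 = 0.2500
ln(S/K) + (r + σ²/2)T = ln(330/350) + (0.044 + 0.5²/2)·0.25 = -0.0588 + 0.0422 = -0.0166
d₁ = -0.0166 / 0.2500 = -0.0664 ⇒ -0.07
d₂ = d₁ − σ√T = -0.0664 − 0.2500 = -0.3164 ⇒ -0.32
Risk-neutral Pr[S_T < K] = N(−d₂) = N(0.32) = 0.6255

0.6255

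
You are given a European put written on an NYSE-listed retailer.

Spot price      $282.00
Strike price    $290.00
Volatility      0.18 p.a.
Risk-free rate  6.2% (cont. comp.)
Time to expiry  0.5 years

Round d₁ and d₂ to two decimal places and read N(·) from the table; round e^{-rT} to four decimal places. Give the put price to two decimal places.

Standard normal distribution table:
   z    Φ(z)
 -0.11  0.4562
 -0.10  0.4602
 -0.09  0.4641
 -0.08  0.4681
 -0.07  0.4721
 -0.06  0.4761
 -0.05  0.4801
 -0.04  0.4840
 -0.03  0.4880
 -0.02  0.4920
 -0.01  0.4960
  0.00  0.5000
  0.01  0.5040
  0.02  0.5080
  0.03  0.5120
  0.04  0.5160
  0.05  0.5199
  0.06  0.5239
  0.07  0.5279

$14.20

σ√T = 0.18·√0.5 = 0.1273
d₁ = [ln(282/290) + (0.062 + 0.18²/2)·0.5] / 0.1273 = [-0.0280 + 0.0391] / 0.1273 = 0.0874 ⇒ 0.09
d₂ = d₁ − σ√T = 0.0874 − 0.1273 = -0.0399 ⇒ -0.04
e^(−rT) = e^(−0.062·0.5) = 0.9695
N(−d₂) = N(0.04) = 0.5160;  N(−d₁) = N(-0.09) = 0.4641
P = 290·0.9695·0.5160 − 282·0.4641 = 145.0760 − 130.8762 = 14.1998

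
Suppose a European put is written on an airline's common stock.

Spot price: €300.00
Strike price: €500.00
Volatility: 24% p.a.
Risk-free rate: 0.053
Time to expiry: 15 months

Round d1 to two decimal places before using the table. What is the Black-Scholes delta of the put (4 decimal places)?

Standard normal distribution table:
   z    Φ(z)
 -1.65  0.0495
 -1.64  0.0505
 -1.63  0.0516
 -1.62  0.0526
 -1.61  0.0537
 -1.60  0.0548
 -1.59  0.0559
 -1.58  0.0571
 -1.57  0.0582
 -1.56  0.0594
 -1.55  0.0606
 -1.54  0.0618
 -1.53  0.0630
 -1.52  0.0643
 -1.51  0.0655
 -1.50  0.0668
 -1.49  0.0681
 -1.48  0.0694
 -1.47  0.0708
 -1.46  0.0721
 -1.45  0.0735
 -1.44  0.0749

-0.9357

T = 1.25;  σ√T = 0.2683
d₁ = [ln(300/500) + (0.053 + 0.24²/2)·1.25] / 0.2683 = [-0.5108 + 0.1022] / 0.2683 = -1.5227 which rounds to -1.52
N(d₁) = N(-1.52) = 0.0643
Δ_put = N(d₁) − 1 = 0.0643 − 1 = -0.9357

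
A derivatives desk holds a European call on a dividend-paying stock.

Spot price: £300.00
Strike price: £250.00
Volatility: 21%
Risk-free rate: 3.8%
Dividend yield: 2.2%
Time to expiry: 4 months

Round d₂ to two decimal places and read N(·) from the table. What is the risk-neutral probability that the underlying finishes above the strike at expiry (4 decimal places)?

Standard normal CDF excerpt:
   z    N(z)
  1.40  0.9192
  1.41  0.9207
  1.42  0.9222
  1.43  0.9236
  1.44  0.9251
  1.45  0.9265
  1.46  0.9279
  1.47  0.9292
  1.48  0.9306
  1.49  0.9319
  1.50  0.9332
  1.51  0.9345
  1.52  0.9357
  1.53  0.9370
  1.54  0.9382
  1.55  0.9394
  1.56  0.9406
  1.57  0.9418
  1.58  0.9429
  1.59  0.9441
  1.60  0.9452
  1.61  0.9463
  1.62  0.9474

σ√T = 0.21·√0.3333 = 0.1212
d₁ = [ln(300/250) + (0.038 − 0.022 + ½·0.21²)·0.3333] / (σ√T) = (0.1823 + 0.0127) / 0.1212 = 1.6084 which rounds to 1.61
d₂ = 1.6084 − 0.1212 = 1.4871 which rounds to 1.49
Pr(exercise) under Q = N(d₂) = 0.9319

0.9319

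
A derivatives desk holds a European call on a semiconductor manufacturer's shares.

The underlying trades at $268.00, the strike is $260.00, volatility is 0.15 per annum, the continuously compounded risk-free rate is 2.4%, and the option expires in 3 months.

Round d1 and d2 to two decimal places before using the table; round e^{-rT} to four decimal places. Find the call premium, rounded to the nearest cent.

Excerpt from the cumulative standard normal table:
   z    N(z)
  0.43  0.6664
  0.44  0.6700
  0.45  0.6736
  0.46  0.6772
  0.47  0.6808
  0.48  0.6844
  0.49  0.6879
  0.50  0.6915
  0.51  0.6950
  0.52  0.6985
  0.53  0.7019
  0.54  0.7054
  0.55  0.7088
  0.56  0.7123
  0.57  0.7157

$13.11

σ√T = 0.15 × 0.5000 = 0.0750
d₁ = [ln(268/260) + (0.024 + ½·0.15²)·0.25] / (σ√T) = (0.0303 + 0.0088) / 0.0750 = 0.5216 → 0.52
d₂ = 0.5216 − 0.0750 = 0.4466 → 0.45
e^(−rT) = e^(−0.024·0.25) = 0.9940
C = 268·N(0.52) − 260·0.9940·N(0.45) = 268·0.6985 − 260·0.9940·0.6736 = 187.1980 − 174.0852 = 13.1128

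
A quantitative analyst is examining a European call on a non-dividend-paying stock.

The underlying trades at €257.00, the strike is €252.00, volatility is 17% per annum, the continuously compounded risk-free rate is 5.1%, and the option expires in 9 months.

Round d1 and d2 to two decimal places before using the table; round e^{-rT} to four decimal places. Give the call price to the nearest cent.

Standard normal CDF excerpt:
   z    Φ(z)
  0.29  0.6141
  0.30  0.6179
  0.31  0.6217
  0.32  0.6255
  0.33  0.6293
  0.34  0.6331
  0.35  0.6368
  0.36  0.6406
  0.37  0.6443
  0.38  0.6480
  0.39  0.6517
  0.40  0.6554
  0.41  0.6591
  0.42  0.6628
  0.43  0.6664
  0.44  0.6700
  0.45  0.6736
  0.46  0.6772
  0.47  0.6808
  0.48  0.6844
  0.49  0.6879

σ√T = 0.17·√0.75 = 0.1472
d₁ = [ln(257/252) + (0.051 + ½·0.17²)·0.75] / (σ√T) = (0.0196 + 0.0491) / 0.1472 = 0.4669 ≈ 0.47
d₂ = 0.4669 − 0.1472 = 0.3196 ≈ 0.32
e^(−rT) = e^(−0.051·0.75) = 0.9625
N(d₁) = N(0.47) = 0.6808;  N(d₂) = N(0.32) = 0.6255
C = 257·0.6808 − 252·0.9625·0.6255 = 174.9656 − 151.7150 = 23.2506

€23.25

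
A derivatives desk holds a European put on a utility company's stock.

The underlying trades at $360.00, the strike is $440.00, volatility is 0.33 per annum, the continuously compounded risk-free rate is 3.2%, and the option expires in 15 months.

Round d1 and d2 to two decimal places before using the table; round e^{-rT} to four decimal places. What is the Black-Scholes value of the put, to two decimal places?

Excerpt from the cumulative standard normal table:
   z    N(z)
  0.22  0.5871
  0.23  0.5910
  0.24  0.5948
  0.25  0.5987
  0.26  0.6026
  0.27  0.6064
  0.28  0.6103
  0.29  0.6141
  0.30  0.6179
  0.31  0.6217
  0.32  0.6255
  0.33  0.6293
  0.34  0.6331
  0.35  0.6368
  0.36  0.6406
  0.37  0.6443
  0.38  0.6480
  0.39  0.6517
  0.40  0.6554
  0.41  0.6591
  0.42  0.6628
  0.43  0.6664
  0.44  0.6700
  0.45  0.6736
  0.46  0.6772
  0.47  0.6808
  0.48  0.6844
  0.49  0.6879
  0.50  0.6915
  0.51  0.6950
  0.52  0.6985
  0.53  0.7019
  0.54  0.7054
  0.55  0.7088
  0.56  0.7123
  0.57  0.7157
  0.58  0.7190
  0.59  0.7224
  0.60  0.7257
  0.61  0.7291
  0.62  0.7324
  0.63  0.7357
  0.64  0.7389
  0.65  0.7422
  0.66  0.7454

$94.09

T = 1.25;  σ√T = 0.3690
d₁ = [ln(360/440) + (0.032 + 0.33²/2)·1.25] / 0.3690 = [-0.2007 + 0.1081] / 0.3690 = -0.2510 → -0.25
d₂ = d₁ − σ√T = -0.2510 − 0.3690 = -0.6200 → -0.62
e^(−rT) = e^(−0.032·1.25) = 0.9608
N(−d₂) = N(0.62) = 0.7324;  N(−d₁) = N(0.25) = 0.5987
P = 440·0.9608·0.7324 − 360·0.5987 = 309.6236 − 215.5320 = 94.0916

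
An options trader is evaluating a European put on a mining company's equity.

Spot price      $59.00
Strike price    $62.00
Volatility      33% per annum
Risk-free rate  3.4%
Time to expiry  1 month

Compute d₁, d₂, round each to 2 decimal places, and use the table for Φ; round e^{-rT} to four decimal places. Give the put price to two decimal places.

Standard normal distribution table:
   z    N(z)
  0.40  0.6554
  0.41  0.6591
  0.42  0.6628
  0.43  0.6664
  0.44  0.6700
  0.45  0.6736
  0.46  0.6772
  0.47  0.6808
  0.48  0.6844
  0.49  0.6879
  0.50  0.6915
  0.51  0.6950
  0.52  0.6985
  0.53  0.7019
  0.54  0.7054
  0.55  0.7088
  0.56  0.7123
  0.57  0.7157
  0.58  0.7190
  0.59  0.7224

σ√T = 0.33·√0.08333 = 0.0953
d₁ = [ln(59/62) + (0.034 + 0.33²/2)·0.08333] / 0.0953 = [-0.0496 + 0.0074] / 0.0953 = -0.4433 ⇒ -0.44
d₂ = d₁ − σ√T = -0.4433 − 0.0953 = -0.5385 ⇒ -0.54
exp(−rT) = exp(−0.034·0.08333) = 0.9972
N(−d₂) = N(0.54) = 0.7054;  N(−d₁) = N(0.44) = 0.6700
P = 62·0.9972·0.7054 − 59·0.6700 = 43.6123 − 39.5300 = 4.0823

$4.08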